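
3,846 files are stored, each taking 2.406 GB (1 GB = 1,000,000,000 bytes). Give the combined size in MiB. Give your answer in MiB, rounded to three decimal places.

8,824,802.399 MiB

Total = 3,846 × 2.406 GB = 9253.476 GB
= 9253.476 × 1,000,000,000 bytes = 9,253,476,000,000 bytes
1 MiB = 1,048,576 bytes
9,253,476,000,000 / 1,048,576 = 8,824,802.399 MiB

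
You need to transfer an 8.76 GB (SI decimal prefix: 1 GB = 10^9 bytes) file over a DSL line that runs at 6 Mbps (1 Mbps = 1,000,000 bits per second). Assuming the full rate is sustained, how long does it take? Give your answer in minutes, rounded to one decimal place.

8.76 GB = 8,760,000,000 bytes = 70,080,000,000 bits
6 Mbps = 6,000,000 bits/s
time = 70,080,000,000 / 6,000,000 = 11,680.00 s
11,680.00 s / 60 = 194.7 minutes

194.7 minutes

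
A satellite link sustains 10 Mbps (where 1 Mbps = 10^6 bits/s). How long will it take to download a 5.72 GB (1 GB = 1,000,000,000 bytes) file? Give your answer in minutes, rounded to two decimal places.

76.27 minutes

5.72 GB = 5,720,000,000 bytes = 45,760,000,000 bits
10 Mbps = 10,000,000 bits/s
time = 45,760,000,000 / 10,000,000 = 4,576.000 s
4,576.000 s / 60 = 76.27 minutes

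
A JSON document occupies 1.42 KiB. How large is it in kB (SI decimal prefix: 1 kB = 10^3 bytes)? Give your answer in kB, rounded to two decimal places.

1.45 kB

1.42 KiB × 1,024 bytes/KiB = 1,454.08 bytes
1 kB = 10^3 bytes = 1,000 bytes
1,454.08 / 1,000 = 1.45 kB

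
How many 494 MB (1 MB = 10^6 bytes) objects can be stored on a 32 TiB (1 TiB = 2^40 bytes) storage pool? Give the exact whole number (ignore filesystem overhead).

Capacity: 32 TiB = 35,184,372,088,832 bytes
Per item: 494 MB = 494,000,000 bytes
⌊35,184,372,088,832 / 494,000,000⌋ = 71,223

71,223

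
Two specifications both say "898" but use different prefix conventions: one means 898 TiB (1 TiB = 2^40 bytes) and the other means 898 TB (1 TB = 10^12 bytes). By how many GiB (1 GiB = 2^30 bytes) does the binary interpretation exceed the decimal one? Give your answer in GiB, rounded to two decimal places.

898 TiB = 898 × 1,099,511,627,776 = 987,361,441,742,848 bytes
898 TB = 898 × 1,000,000,000,000 = 898,000,000,000,000 bytes
difference = 89,361,441,742,848 bytes
89,361,441,742,848 / 1,073,741,824 = 83,224.33 GiB

83,224.33 GiB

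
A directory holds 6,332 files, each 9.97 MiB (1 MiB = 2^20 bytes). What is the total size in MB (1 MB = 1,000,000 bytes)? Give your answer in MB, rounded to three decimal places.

Total = 6,332 × 9.97 MiB = 63130.04 MiB
= 63130.04 × 1,048,576 bytes = 66,196,644,823.04 bytes
1 MB = 1,000,000 bytes
66,196,644,823.04 / 1,000,000 = 66,196.645 MB

66,196.645 MB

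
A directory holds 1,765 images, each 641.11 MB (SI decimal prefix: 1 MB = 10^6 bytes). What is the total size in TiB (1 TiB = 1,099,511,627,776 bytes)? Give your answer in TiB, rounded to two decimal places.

Total = 1,765 × 641.11 MB = 1131559.15 MB
= 1131559.15 × 1,000,000 bytes = 1,131,559,150,000 bytes
1 TiB = 1,099,511,627,776 bytes
1,131,559,150,000 / 1,099,511,627,776 = 1.03 TiB

1.03 TiB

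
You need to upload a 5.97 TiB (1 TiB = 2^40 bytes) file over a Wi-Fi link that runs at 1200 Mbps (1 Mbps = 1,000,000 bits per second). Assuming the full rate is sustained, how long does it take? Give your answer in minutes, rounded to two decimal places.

5.97 TiB = 6,564,084,417,822.72 bytes = 52,512,675,342,581.76 bits
1200 Mbps = 1,200,000,000 bits/s
time = 52,512,675,342,581.76 / 1,200,000,000 = 43,760.563 s
43,760.563 s / 60 = 729.34 minutes

729.34 minutes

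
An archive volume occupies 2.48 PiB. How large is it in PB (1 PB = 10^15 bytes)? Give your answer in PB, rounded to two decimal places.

2.79 PB

2.48 PiB = 2.48 × 2^50 bytes = 2,792,231,768,969,707.52 bytes
1 PB = 10^15 bytes = 1,000,000,000,000,000 bytes
2,792,231,768,969,707.52 / 1,000,000,000,000,000 = 2.79 PB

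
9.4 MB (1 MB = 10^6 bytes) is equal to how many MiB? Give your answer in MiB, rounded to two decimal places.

9.4 MB × 1,000,000 bytes/MB = 9,400,000 bytes
1 MiB = 1,048,576 bytes
9,400,000 / 1,048,576 = 8.96 MiB

8.96 MiB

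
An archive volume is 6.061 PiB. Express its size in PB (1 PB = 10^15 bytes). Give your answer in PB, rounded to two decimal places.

6.82 PB

6.061 PiB = 6.061 × 2^50 bytes = 6,824,079,335,373,144.064 bytes
1 PB = 10^15 bytes = 1,000,000,000,000,000 bytes
6,824,079,335,373,144.064 / 1,000,000,000,000,000 = 6.82 PB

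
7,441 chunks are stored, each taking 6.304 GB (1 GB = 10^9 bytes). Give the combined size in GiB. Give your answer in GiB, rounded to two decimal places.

Total = 7,441 × 6.304 GB = 46908.064 GB
= 46908.064 × 1,000,000,000 bytes = 46,908,064,000,000 bytes
1 GiB = 1,073,741,824 bytes
46,908,064,000,000 / 1,073,741,824 = 43,686.54 GiB

43,686.54 GiB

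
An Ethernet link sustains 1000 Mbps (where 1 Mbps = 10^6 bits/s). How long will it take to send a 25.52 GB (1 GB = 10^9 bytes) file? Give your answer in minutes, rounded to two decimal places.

3.40 minutes

25.52 GB = 25,520,000,000 bytes = 204,160,000,000 bits
1000 Mbps = 1,000,000,000 bits/s
time = 204,160,000,000 / 1,000,000,000 = 204.160 s
204.160 s / 60 = 3.40 minutes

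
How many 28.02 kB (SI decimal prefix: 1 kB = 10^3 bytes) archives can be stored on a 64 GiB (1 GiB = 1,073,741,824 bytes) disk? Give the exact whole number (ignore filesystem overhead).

2,452,515

Capacity: 64 GiB = 68,719,476,736 bytes
Per item: 28.02 kB = 28,020 bytes
⌊68,719,476,736 / 28,020⌋ = 2,452,515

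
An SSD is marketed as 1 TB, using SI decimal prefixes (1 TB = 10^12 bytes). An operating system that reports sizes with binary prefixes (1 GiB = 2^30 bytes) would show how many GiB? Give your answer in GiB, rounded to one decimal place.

1 TB = 1 × 10^12 bytes = 1,000,000,000,000 bytes
1 GiB = 2^30 bytes = 1,073,741,824 bytes
1,000,000,000,000 / 1,073,741,824 = 931.3 GiB

931.3 GiB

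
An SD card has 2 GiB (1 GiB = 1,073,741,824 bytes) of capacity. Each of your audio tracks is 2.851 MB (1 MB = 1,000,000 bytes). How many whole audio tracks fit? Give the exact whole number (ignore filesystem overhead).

Capacity: 2 GiB = 2,147,483,648 bytes
Per item: 2.851 MB = 2,851,000 bytes
⌊2,147,483,648 / 2,851,000⌋ = 753

753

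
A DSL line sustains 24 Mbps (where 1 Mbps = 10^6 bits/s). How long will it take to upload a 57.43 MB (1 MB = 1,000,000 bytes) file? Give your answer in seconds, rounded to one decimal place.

57.43 MB = 57,430,000 bytes = 459,440,000 bits
24 Mbps = 24,000,000 bits/s
time = 459,440,000 / 24,000,000 = 19.1 s

19.1 seconds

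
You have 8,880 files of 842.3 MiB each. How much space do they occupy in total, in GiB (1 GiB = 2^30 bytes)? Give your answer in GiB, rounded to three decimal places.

7,304.320 GiB

Total = 8,880 × 842.3 MiB = 7,479,624 MiB
= 7,479,624 × 1,048,576 bytes = 7,842,954,215,424 bytes
1 GiB = 1,073,741,824 bytes
7,842,954,215,424 / 1,073,741,824 = 7,304.320 GiB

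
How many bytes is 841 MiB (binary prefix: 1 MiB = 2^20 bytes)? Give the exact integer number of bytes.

841 × 1,048,576 = 881,852,416 bytes  (1 MiB = 2^20 bytes)

881,852,416 bytes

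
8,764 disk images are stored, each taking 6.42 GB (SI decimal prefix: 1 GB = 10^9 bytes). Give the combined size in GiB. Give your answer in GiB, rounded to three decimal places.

Total = 8,764 × 6.42 GB = 56264.88 GB
= 56264.88 × 1,000,000,000 bytes = 56,264,880,000,000 bytes
1 GiB = 1,073,741,824 bytes
56,264,880,000,000 / 1,073,741,824 = 52,400.753 GiB

52,400.753 GiB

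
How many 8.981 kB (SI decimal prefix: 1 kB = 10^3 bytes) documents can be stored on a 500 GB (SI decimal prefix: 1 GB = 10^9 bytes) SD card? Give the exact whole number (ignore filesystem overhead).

55,673,087

Capacity: 500 GB = 500,000,000,000 bytes
Per item: 8.981 kB = 8,981 bytes
⌊500,000,000,000 / 8,981⌋ = 55,673,087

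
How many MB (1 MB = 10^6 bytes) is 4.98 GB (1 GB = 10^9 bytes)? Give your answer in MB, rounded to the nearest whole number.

4,980 MB

4.98 GB = 4.98 × 10^9 bytes = 4,980,000,000 bytes
1 MB = 1,000,000 bytes
4,980,000,000 / 1,000,000 = 4,980 MB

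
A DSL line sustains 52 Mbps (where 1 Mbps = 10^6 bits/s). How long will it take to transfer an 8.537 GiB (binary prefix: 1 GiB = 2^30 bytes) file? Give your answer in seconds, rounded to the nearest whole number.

8.537 GiB = 9,166,533,951.488 bytes = 73,332,271,611.904 bits
52 Mbps = 52,000,000 bits/s
time = 73,332,271,611.904 / 52,000,000 = 1,410 s

1,410 seconds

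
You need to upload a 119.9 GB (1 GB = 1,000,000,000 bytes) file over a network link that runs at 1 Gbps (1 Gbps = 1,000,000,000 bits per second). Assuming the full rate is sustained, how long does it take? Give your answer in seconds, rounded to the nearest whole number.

119.9 GB = 119,900,000,000 bytes = 959,200,000,000 bits
1 Gbps = 1,000,000,000 bits/s
time = 959,200,000,000 / 1,000,000,000 = 959 s

959 seconds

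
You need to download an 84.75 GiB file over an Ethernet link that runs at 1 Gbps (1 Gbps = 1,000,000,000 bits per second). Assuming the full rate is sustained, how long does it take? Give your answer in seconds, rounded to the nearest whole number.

728 seconds

84.75 GiB = 90,999,619,584 bytes = 727,996,956,672 bits
1 Gbps = 1,000,000,000 bits/s
time = 727,996,956,672 / 1,000,000,000 = 728 s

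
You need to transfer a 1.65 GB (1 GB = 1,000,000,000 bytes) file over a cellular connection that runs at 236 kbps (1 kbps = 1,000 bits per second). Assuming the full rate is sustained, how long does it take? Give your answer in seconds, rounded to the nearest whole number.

1.65 GB = 1,650,000,000 bytes = 13,200,000,000 bits
236 kbps = 236,000 bits/s
time = 13,200,000,000 / 236,000 = 55,932 s

55,932 seconds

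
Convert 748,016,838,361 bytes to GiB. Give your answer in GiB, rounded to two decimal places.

696.64 GiB

748,016,838,361 bytes given.
1 GiB = 1,073,741,824 bytes
748,016,838,361 / 1,073,741,824 = 696.64 GiB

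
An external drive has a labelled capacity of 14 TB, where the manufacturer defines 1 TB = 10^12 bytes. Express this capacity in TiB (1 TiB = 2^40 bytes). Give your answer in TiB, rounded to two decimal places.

14 TB × 1,000,000,000,000 bytes/TB = 14,000,000,000,000 bytes
1 TiB = 2^40 bytes = 1,099,511,627,776 bytes
14,000,000,000,000 / 1,099,511,627,776 = 12.73 TiB

12.73 TiB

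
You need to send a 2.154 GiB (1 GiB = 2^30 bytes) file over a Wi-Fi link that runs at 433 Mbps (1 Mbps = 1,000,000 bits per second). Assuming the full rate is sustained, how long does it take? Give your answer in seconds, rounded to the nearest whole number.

2.154 GiB = 2,312,839,888.896 bytes = 18,502,719,111.168 bits
433 Mbps = 433,000,000 bits/s
time = 18,502,719,111.168 / 433,000,000 = 43 s

43 seconds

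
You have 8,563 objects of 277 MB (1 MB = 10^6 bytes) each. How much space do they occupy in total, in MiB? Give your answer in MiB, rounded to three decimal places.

Total = 8,563 × 277 MB = 2,371,951 MB
= 2,371,951 × 1,000,000 bytes = 2,371,951,000,000 bytes
1 MiB = 1,048,576 bytes
2,371,951,000,000 / 1,048,576 = 2,262,068.748 MiB

2,262,068.748 MiB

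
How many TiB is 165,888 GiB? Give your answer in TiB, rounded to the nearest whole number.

165,888 GiB = 165,888 × 2^30 bytes = 178,120,883,699,712 bytes
1 TiB = 1,099,511,627,776 bytes
178,120,883,699,712 / 1,099,511,627,776 = 162 TiB

162 TiB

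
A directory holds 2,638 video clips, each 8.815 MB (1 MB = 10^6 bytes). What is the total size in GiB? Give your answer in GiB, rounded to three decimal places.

21.657 GiB

Total = 2,638 × 8.815 MB = 23253.97 MB
= 23253.97 × 1,000,000 bytes = 23,253,970,000 bytes
1 GiB = 1,073,741,824 bytes
23,253,970,000 / 1,073,741,824 = 21.657 GiB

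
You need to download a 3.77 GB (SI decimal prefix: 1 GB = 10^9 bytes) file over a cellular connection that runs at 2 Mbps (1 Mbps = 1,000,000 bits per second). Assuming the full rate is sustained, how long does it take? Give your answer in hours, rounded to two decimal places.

3.77 GB = 3,770,000,000 bytes = 30,160,000,000 bits
2 Mbps = 2,000,000 bits/s
time = 30,160,000,000 / 2,000,000 = 15,080.0000 s
15,080.0000 s / 3600 = 4.19 hours

4.19 hours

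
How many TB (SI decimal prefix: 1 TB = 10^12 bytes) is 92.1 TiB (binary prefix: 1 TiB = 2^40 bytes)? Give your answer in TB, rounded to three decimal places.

101.265 TB

92.1 TiB = 92.1 × 2^40 bytes = 101,265,020,918,169.6 bytes
1 TB = 1,000,000,000,000 bytes
101,265,020,918,169.6 / 1,000,000,000,000 = 101.265 TB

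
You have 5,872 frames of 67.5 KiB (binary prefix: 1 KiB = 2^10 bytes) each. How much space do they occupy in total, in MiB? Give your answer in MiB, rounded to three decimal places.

387.070 MiB

Total = 5,872 × 67.5 KiB = 396,360 KiB
= 396,360 × 1,024 bytes = 405,872,640 bytes
1 MiB = 1,048,576 bytes
405,872,640 / 1,048,576 = 387.070 MiB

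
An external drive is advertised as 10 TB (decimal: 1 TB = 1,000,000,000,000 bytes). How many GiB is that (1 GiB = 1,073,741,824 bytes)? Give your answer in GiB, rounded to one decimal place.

9,313.2 GiB

10 TB × 1,000,000,000,000 bytes/TB = 10,000,000,000,000 bytes
1 GiB = 1,073,741,824 bytes
10,000,000,000,000 / 1,073,741,824 = 9,313.2 GiB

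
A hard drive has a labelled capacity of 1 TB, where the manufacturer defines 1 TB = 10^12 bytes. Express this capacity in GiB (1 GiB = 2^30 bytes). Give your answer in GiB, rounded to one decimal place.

931.3 GiB

1 TB = 1 × 10^12 bytes = 1,000,000,000,000 bytes
1 GiB = 1,073,741,824 bytes
1,000,000,000,000 / 1,073,741,824 = 931.3 GiB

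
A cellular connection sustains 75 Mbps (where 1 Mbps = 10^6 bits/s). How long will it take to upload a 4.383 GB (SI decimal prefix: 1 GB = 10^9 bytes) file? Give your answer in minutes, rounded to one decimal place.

7.8 minutes

4.383 GB = 4,383,000,000 bytes = 35,064,000,000 bits
75 Mbps = 75,000,000 bits/s
time = 35,064,000,000 / 75,000,000 = 467.52 s
467.52 s / 60 = 7.8 minutes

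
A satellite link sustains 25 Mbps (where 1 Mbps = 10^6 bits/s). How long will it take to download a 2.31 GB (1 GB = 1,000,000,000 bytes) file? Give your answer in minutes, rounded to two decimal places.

12.32 minutes

2.31 GB = 2,310,000,000 bytes = 18,480,000,000 bits
25 Mbps = 25,000,000 bits/s
time = 18,480,000,000 / 25,000,000 = 739.200 s
739.200 s / 60 = 12.32 minutes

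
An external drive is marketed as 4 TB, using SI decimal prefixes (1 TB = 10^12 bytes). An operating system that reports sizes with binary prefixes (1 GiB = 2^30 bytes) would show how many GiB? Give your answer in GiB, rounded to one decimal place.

3,725.3 GiB

4 TB × 1,000,000,000,000 bytes/TB = 4,000,000,000,000 bytes
1 GiB = 2^30 bytes = 1,073,741,824 bytes
4,000,000,000,000 / 1,073,741,824 = 3,725.3 GiB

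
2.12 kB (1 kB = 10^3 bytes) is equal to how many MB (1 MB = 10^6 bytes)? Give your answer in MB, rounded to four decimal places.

0.0021 MB

2.12 kB = 2.12 × 10^3 bytes = 2,120 bytes
1 MB = 1,000,000 bytes
2,120 / 1,000,000 = 0.0021 MB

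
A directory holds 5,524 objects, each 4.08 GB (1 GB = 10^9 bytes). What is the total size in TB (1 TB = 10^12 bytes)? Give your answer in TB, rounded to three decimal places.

Total = 5,524 × 4.08 GB = 22537.92 GB
= 22537.92 × 1,000,000,000 bytes = 22,537,920,000,000 bytes
1 TB = 1,000,000,000,000 bytes
22,537,920,000,000 / 1,000,000,000,000 = 22.538 TB

22.538 TB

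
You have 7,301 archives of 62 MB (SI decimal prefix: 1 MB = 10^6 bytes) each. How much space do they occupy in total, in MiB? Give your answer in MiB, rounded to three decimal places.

Total = 7,301 × 62 MB = 452,662 MB
= 452,662 × 1,000,000 bytes = 452,662,000,000 bytes
1 MiB = 1,048,576 bytes
452,662,000,000 / 1,048,576 = 431,692.123 MiB

431,692.123 MiB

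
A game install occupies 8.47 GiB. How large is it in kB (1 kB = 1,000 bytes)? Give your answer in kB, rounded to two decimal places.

8.47 GiB = 8.47 × 2^30 bytes = 9,094,593,249.28 bytes
1 kB = 1,000 bytes
9,094,593,249.28 / 1,000 = 9,094,593.25 kB

9,094,593.25 kB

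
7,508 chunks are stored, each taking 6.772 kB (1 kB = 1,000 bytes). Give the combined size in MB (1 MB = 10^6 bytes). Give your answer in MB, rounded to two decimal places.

Total = 7,508 × 6.772 kB = 50844.176 kB
= 50844.176 × 1,000 bytes = 50,844,176 bytes
1 MB = 1,000,000 bytes
50,844,176 / 1,000,000 = 50.84 MB

50.84 MB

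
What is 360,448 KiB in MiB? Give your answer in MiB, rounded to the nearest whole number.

360,448 KiB = 360,448 × 2^10 bytes = 369,098,752 bytes
1 MiB = 1,048,576 bytes
369,098,752 / 1,048,576 = 352 MiB

352 MiB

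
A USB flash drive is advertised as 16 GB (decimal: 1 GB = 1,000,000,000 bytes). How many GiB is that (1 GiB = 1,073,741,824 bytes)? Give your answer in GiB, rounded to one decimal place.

16 GB = 16 × 10^9 bytes = 16,000,000,000 bytes
1 GiB = 2^30 bytes = 1,073,741,824 bytes
16,000,000,000 / 1,073,741,824 = 14.9 GiB

14.9 GiB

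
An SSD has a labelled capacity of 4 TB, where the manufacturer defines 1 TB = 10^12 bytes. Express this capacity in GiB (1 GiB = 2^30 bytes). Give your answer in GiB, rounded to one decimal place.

4 TB = 4 × 10^12 bytes = 4,000,000,000,000 bytes
1 GiB = 1,073,741,824 bytes
4,000,000,000,000 / 1,073,741,824 = 3,725.3 GiB

3,725.3 GiB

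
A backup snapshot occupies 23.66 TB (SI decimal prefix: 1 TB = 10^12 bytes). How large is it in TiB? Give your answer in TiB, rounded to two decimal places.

21.52 TiB

23.66 TB = 23.66 × 10^12 bytes = 23,660,000,000,000 bytes
1 TiB = 2^40 bytes = 1,099,511,627,776 bytes
23,660,000,000,000 / 1,099,511,627,776 = 21.52 TiB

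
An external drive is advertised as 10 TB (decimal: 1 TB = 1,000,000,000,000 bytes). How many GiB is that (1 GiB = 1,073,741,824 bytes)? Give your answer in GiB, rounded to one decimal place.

9,313.2 GiB

10 TB × 1,000,000,000,000 bytes/TB = 10,000,000,000,000 bytes
1 GiB = 1,073,741,824 bytes
10,000,000,000,000 / 1,073,741,824 = 9,313.2 GiB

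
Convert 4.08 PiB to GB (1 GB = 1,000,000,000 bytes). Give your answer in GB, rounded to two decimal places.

4,593,671.62 GB

4.08 PiB = 4.08 × 2^50 bytes = 4,593,671,619,917,905.92 bytes
1 GB = 10^9 bytes = 1,000,000,000 bytes
4,593,671,619,917,905.92 / 1,000,000,000 = 4,593,671.62 GB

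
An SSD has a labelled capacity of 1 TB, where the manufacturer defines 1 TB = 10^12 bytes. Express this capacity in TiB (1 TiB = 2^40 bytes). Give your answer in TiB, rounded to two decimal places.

0.91 TiB

1 TB = 1 × 10^12 bytes = 1,000,000,000,000 bytes
1 TiB = 1,099,511,627,776 bytes
1,000,000,000,000 / 1,099,511,627,776 = 0.91 TiB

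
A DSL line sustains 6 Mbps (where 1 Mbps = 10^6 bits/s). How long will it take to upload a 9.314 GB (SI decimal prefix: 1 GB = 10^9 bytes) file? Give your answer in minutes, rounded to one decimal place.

207.0 minutes

9.314 GB = 9,314,000,000 bytes = 74,512,000,000 bits
6 Mbps = 6,000,000 bits/s
time = 74,512,000,000 / 6,000,000 = 12,418.67 s
12,418.67 s / 60 = 207.0 minutes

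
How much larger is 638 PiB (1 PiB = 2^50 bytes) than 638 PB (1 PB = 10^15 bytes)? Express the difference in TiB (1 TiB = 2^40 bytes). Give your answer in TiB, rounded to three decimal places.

73,054.380 TiB

638 PiB = 638 × 1,125,899,906,842,624 = 718,324,140,565,594,112 bytes
638 PB = 638 × 1,000,000,000,000,000 = 638,000,000,000,000,000 bytes
difference = 80,324,140,565,594,112 bytes
80,324,140,565,594,112 / 1,099,511,627,776 = 73,054.380 TiB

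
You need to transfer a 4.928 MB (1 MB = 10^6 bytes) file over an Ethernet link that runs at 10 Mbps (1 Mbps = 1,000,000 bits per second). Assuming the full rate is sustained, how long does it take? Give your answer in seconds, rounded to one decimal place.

4.928 MB = 4,928,000 bytes = 39,424,000 bits
10 Mbps = 10,000,000 bits/s
time = 39,424,000 / 10,000,000 = 3.9 s

3.9 seconds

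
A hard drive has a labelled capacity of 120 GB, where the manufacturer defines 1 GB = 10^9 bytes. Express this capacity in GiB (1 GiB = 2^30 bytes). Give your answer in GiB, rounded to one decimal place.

111.8 GiB

120 GB = 120 × 10^9 bytes = 120,000,000,000 bytes
1 GiB = 2^30 bytes = 1,073,741,824 bytes
120,000,000,000 / 1,073,741,824 = 111.8 GiB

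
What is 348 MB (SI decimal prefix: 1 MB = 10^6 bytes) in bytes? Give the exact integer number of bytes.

348 × 1,000,000 = 348,000,000 bytes  (1 MB = 10^6 bytes)

348,000,000 bytes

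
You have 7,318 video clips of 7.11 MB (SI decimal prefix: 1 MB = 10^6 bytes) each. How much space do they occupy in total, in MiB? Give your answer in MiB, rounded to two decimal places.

49,620.61 MiB

Total = 7,318 × 7.11 MB = 52030.98 MB
= 52030.98 × 1,000,000 bytes = 52,030,980,000 bytes
1 MiB = 1,048,576 bytes
52,030,980,000 / 1,048,576 = 49,620.61 MiB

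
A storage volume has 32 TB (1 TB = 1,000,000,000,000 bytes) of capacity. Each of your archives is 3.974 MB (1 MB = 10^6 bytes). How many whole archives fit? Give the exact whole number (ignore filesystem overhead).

8,052,340

Capacity: 32 TB = 32,000,000,000,000 bytes
Per item: 3.974 MB = 3,974,000 bytes
⌊32,000,000,000,000 / 3,974,000⌋ = 8,052,340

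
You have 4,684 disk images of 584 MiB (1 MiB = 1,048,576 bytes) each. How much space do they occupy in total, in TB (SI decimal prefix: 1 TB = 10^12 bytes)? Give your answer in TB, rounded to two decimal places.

2.87 TB

Total = 4,684 × 584 MiB = 2,735,456 MiB
= 2,735,456 × 1,048,576 bytes = 2,868,333,510,656 bytes
1 TB = 1,000,000,000,000 bytes
2,868,333,510,656 / 1,000,000,000,000 = 2.87 TB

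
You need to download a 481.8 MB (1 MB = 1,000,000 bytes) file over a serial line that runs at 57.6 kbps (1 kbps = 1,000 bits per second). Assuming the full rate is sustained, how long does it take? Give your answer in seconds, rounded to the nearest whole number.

66,917 seconds

481.8 MB = 481,800,000 bytes = 3,854,400,000 bits
57.6 kbps = 57,600 bits/s
time = 3,854,400,000 / 57,600 = 66,917 s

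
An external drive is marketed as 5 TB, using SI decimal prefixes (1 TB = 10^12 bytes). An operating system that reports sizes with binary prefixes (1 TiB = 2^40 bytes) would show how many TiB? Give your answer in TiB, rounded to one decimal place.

5 TB = 5 × 10^12 bytes = 5,000,000,000,000 bytes
1 TiB = 1,099,511,627,776 bytes
5,000,000,000,000 / 1,099,511,627,776 = 4.5 TiB

4.5 TiB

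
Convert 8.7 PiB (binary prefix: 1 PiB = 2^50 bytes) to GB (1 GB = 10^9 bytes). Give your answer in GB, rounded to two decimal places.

8.7 PiB = 8.7 × 2^50 bytes = 9,795,329,189,530,828.8 bytes
1 GB = 10^9 bytes = 1,000,000,000 bytes
9,795,329,189,530,828.8 / 1,000,000,000 = 9,795,329.19 GB

9,795,329.19 GB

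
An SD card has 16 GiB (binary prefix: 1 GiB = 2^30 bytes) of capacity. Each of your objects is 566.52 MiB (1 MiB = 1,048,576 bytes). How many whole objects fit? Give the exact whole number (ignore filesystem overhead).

Capacity: 16 GiB = 17,179,869,184 bytes
Per item: 566.52 MiB = 594,039,275.52 bytes
⌊17,179,869,184 / 594,039,275.52⌋ = 28

28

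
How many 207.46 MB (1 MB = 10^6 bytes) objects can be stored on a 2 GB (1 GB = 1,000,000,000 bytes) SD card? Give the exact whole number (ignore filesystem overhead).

Capacity: 2 GB = 2,000,000,000 bytes
Per item: 207.46 MB = 207,460,000 bytes
⌊2,000,000,000 / 207,460,000⌋ = 9

9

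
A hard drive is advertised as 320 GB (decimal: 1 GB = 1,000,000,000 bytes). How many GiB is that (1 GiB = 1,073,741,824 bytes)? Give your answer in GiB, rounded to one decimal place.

298.0 GiB

320 GB = 320 × 10^9 bytes = 320,000,000,000 bytes
1 GiB = 1,073,741,824 bytes
320,000,000,000 / 1,073,741,824 = 298.0 GiB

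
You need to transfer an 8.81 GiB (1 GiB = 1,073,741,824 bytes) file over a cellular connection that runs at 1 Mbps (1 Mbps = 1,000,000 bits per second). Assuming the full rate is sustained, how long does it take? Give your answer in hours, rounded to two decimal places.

21.02 hours

8.81 GiB = 9,459,665,469.44 bytes = 75,677,323,755.52 bits
1 Mbps = 1,000,000 bits/s
time = 75,677,323,755.52 / 1,000,000 = 75,677.3238 s
75,677.3238 s / 3600 = 21.02 hours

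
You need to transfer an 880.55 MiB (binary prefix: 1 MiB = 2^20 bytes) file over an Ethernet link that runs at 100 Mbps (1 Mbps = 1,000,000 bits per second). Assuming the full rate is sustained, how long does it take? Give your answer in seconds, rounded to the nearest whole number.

74 seconds

880.55 MiB = 923,323,596.8 bytes = 7,386,588,774.4 bits
100 Mbps = 100,000,000 bits/s
time = 7,386,588,774.4 / 100,000,000 = 74 s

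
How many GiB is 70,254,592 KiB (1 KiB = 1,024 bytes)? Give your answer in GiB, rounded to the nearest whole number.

70,254,592 KiB × 1,024 bytes/KiB = 71,940,702,208 bytes
1 GiB = 2^30 bytes = 1,073,741,824 bytes
71,940,702,208 / 1,073,741,824 = 67 GiB

67 GiB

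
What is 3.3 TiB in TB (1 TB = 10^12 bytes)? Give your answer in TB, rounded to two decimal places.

3.63 TB

3.3 TiB = 3.3 × 2^40 bytes = 3,628,388,371,660.8 bytes
1 TB = 1,000,000,000,000 bytes
3,628,388,371,660.8 / 1,000,000,000,000 = 3.63 TB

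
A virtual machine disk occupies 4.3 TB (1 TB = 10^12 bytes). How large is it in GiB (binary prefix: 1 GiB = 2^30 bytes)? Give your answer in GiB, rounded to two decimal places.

4,004.69 GiB

4.3 TB × 1,000,000,000,000 bytes/TB = 4,300,000,000,000 bytes
1 GiB = 1,073,741,824 bytes
4,300,000,000,000 / 1,073,741,824 = 4,004.69 GiB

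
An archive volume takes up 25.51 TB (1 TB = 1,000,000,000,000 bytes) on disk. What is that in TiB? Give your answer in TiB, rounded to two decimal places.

25.51 TB × 1,000,000,000,000 bytes/TB = 25,510,000,000,000 bytes
1 TiB = 1,099,511,627,776 bytes
25,510,000,000,000 / 1,099,511,627,776 = 23.20 TiB

23.20 TiB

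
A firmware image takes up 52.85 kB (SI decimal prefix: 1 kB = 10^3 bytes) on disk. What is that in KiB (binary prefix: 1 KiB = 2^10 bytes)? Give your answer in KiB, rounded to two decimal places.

51.61 KiB

52.85 kB = 52.85 × 10^3 bytes = 52,850 bytes
1 KiB = 1,024 bytes
52,850 / 1,024 = 51.61 KiB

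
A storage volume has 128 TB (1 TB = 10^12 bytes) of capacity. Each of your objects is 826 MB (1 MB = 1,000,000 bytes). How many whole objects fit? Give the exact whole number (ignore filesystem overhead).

154,963

Capacity: 128 TB = 128,000,000,000,000 bytes
Per item: 826 MB = 826,000,000 bytes
⌊128,000,000,000,000 / 826,000,000⌋ = 154,963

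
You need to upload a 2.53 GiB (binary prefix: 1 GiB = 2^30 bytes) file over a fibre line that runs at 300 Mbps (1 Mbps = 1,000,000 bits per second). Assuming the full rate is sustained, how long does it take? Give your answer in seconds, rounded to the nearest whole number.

72 seconds

2.53 GiB = 2,716,566,814.72 bytes = 21,732,534,517.76 bits
300 Mbps = 300,000,000 bits/s
time = 21,732,534,517.76 / 300,000,000 = 72 s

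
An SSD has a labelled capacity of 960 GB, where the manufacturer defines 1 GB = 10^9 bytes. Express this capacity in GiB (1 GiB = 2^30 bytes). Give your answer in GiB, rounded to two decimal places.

894.07 GiB

960 GB = 960 × 10^9 bytes = 960,000,000,000 bytes
1 GiB = 2^30 bytes = 1,073,741,824 bytes
960,000,000,000 / 1,073,741,824 = 894.07 GiB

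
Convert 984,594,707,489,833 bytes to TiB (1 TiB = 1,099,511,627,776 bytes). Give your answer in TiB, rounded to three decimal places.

895.484 TiB

984,594,707,489,833 bytes given.
1 TiB = 1,099,511,627,776 bytes
984,594,707,489,833 / 1,099,511,627,776 = 895.484 TiB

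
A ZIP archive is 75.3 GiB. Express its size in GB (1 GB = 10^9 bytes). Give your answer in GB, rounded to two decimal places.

80.85 GB

75.3 GiB = 75.3 × 2^30 bytes = 80,852,759,347.2 bytes
1 GB = 1,000,000,000 bytes
80,852,759,347.2 / 1,000,000,000 = 80.85 GB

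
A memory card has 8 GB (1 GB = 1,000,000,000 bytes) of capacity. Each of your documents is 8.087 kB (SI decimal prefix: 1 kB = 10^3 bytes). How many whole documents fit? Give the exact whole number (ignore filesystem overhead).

989,241

Capacity: 8 GB = 8,000,000,000 bytes
Per item: 8.087 kB = 8,087 bytes
⌊8,000,000,000 / 8,087⌋ = 989,241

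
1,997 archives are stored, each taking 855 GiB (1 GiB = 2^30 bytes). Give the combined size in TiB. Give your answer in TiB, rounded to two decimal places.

1,667.42 TiB

Total = 1,997 × 855 GiB = 1,707,435 GiB
= 1,707,435 × 1,073,741,824 bytes = 1,833,344,371,261,440 bytes
1 TiB = 1,099,511,627,776 bytes
1,833,344,371,261,440 / 1,099,511,627,776 = 1,667.42 TiB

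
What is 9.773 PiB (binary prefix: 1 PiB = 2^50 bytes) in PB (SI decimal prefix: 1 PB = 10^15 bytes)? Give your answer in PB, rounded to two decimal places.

9.773 PiB = 9.773 × 2^50 bytes = 11,003,419,789,572,964.352 bytes
1 PB = 1,000,000,000,000,000 bytes
11,003,419,789,572,964.352 / 1,000,000,000,000,000 = 11.00 PB

11.00 PB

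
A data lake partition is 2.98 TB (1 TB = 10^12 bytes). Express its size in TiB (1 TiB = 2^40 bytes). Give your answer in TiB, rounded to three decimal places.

2.710 TiB

2.98 TB = 2.98 × 10^12 bytes = 2,980,000,000,000 bytes
1 TiB = 2^40 bytes = 1,099,511,627,776 bytes
2,980,000,000,000 / 1,099,511,627,776 = 2.710 TiB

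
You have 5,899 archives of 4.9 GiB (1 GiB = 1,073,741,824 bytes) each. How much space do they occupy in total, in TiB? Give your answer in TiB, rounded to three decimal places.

Total = 5,899 × 4.9 GiB = 28905.1 GiB
= 28905.1 × 1,073,741,824 bytes = 31,036,614,796,902.4 bytes
1 TiB = 1,099,511,627,776 bytes
31,036,614,796,902.4 / 1,099,511,627,776 = 28.228 TiB

28.228 TiB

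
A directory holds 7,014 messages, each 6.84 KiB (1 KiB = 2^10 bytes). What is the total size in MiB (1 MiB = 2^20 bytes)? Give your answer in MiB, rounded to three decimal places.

46.851 MiB

Total = 7,014 × 6.84 KiB = 47975.76 KiB
= 47975.76 × 1,024 bytes = 49,127,178.24 bytes
1 MiB = 1,048,576 bytes
49,127,178.24 / 1,048,576 = 46.851 MiB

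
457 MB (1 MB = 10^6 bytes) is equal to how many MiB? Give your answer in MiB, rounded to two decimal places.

435.83 MiB

457 MB × 1,000,000 bytes/MB = 457,000,000 bytes
1 MiB = 2^20 bytes = 1,048,576 bytes
457,000,000 / 1,048,576 = 435.83 MiB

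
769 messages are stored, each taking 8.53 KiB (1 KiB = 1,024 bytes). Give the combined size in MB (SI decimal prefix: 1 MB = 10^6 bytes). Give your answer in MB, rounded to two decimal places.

6.72 MB

Total = 769 × 8.53 KiB = 6559.57 KiB
= 6559.57 × 1,024 bytes = 6,716,999.68 bytes
1 MB = 1,000,000 bytes
6,716,999.68 / 1,000,000 = 6.72 MB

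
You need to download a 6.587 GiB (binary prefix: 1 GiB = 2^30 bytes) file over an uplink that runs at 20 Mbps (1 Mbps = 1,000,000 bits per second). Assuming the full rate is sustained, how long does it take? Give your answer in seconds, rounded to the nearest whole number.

6.587 GiB = 7,072,737,394.688 bytes = 56,581,899,157.504 bits
20 Mbps = 20,000,000 bits/s
time = 56,581,899,157.504 / 20,000,000 = 2,829 s

2,829 seconds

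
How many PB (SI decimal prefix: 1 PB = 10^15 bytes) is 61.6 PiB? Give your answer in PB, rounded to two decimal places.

69.36 PB

61.6 PiB × 1,125,899,906,842,624 bytes/PiB = 69,355,434,261,505,638.4 bytes
1 PB = 1,000,000,000,000,000 bytes
69,355,434,261,505,638.4 / 1,000,000,000,000,000 = 69.36 PB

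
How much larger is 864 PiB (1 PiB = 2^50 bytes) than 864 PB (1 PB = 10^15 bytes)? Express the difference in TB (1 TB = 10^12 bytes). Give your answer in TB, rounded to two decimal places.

108,777.52 TB

864 PiB = 864 × 1,125,899,906,842,624 = 972,777,519,512,027,136 bytes
864 PB = 864 × 1,000,000,000,000,000 = 864,000,000,000,000,000 bytes
difference = 108,777,519,512,027,136 bytes
108,777,519,512,027,136 / 1,000,000,000,000 = 108,777.52 TB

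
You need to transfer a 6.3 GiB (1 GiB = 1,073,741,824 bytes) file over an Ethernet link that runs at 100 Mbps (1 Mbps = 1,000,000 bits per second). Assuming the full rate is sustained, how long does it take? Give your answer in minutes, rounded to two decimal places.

6.3 GiB = 6,764,573,491.2 bytes = 54,116,587,929.6 bits
100 Mbps = 100,000,000 bits/s
time = 54,116,587,929.6 / 100,000,000 = 541.166 s
541.166 s / 60 = 9.02 minutes

9.02 minutes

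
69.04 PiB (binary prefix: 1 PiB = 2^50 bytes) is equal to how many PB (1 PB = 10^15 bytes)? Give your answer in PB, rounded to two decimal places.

69.04 PiB × 1,125,899,906,842,624 bytes/PiB = 77,732,129,568,414,760.96 bytes
1 PB = 10^15 bytes = 1,000,000,000,000,000 bytes
77,732,129,568,414,760.96 / 1,000,000,000,000,000 = 77.73 PB

77.73 PB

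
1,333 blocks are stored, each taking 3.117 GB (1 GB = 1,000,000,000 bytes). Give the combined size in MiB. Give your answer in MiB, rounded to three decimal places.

3,962,479.591 MiB

Total = 1,333 × 3.117 GB = 4154.961 GB
= 4154.961 × 1,000,000,000 bytes = 4,154,961,000,000 bytes
1 MiB = 1,048,576 bytes
4,154,961,000,000 / 1,048,576 = 3,962,479.591 MiB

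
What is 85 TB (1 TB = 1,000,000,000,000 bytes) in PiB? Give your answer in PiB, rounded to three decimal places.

85 TB = 85 × 10^12 bytes = 85,000,000,000,000 bytes
1 PiB = 2^50 bytes = 1,125,899,906,842,624 bytes
85,000,000,000,000 / 1,125,899,906,842,624 = 0.075 PiB

0.075 PiB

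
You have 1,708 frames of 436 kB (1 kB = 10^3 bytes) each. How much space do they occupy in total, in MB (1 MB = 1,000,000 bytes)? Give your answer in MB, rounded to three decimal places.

Total = 1,708 × 436 kB = 744,688 kB
= 744,688 × 1,000 bytes = 744,688,000 bytes
1 MB = 1,000,000 bytes
744,688,000 / 1,000,000 = 744.688 MB

744.688 MB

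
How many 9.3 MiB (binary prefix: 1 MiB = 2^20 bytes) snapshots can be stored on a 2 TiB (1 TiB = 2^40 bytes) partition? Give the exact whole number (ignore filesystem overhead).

225,500

Capacity: 2 TiB = 2,199,023,255,552 bytes
Per item: 9.3 MiB = 9,751,756.8 bytes
⌊2,199,023,255,552 / 9,751,756.8⌋ = 225,500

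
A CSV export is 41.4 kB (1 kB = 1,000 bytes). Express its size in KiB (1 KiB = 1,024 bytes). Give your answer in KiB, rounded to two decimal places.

40.43 KiB

41.4 kB × 1,000 bytes/kB = 41,400 bytes
1 KiB = 2^10 bytes = 1,024 bytes
41,400 / 1,024 = 40.43 KiB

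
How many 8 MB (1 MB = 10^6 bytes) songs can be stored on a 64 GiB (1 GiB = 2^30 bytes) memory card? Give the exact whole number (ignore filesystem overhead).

8,589

Capacity: 64 GiB = 68,719,476,736 bytes
Per item: 8 MB = 8,000,000 bytes
⌊68,719,476,736 / 8,000,000⌋ = 8,589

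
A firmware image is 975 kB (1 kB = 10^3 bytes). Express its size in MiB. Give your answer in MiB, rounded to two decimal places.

0.93 MiB

975 kB × 1,000 bytes/kB = 975,000 bytes
1 MiB = 2^20 bytes = 1,048,576 bytes
975,000 / 1,048,576 = 0.93 MiB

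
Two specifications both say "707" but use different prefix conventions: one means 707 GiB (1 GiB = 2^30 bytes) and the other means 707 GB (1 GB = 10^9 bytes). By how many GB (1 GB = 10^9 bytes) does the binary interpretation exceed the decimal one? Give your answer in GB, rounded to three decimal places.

707 GiB = 707 × 1,073,741,824 = 759,135,469,568 bytes
707 GB = 707 × 1,000,000,000 = 707,000,000,000 bytes
difference = 52,135,469,568 bytes
52,135,469,568 / 1,000,000,000 = 52.135 GB

52.135 GB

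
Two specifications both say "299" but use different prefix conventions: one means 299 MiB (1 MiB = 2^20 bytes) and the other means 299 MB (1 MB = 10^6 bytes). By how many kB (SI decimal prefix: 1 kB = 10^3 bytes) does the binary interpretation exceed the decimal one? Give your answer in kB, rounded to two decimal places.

14,524.22 kB

299 MiB = 299 × 1,048,576 = 313,524,224 bytes
299 MB = 299 × 1,000,000 = 299,000,000 bytes
difference = 14,524,224 bytes
14,524,224 / 1,000 = 14,524.22 kB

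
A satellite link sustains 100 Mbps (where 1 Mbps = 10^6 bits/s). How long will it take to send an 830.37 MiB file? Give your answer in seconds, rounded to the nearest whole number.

70 seconds

830.37 MiB = 870,706,053.12 bytes = 6,965,648,424.96 bits
100 Mbps = 100,000,000 bits/s
time = 6,965,648,424.96 / 100,000,000 = 70 s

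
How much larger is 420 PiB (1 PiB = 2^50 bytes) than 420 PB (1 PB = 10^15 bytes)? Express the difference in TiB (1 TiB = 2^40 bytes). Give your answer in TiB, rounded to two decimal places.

48,092.23 TiB

420 PiB = 420 × 1,125,899,906,842,624 = 472,877,960,873,902,080 bytes
420 PB = 420 × 1,000,000,000,000,000 = 420,000,000,000,000,000 bytes
difference = 52,877,960,873,902,080 bytes
52,877,960,873,902,080 / 1,099,511,627,776 = 48,092.23 TiB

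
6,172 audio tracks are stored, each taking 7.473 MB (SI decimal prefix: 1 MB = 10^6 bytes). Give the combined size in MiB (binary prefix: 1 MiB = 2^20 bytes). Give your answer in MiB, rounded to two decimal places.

Total = 6,172 × 7.473 MB = 46123.356 MB
= 46123.356 × 1,000,000 bytes = 46,123,356,000 bytes
1 MiB = 1,048,576 bytes
46,123,356,000 / 1,048,576 = 43,986.66 MiB

43,986.66 MiB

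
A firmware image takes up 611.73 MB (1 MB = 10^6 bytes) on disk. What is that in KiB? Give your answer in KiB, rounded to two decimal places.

597,392.58 KiB

611.73 MB × 1,000,000 bytes/MB = 611,730,000 bytes
1 KiB = 2^10 bytes = 1,024 bytes
611,730,000 / 1,024 = 597,392.58 KiB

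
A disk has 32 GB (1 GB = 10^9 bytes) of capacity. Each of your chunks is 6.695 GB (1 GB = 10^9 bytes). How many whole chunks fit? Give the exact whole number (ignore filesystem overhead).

4

Capacity: 32 GB = 32,000,000,000 bytes
Per item: 6.695 GB = 6,695,000,000 bytes
⌊32,000,000,000 / 6,695,000,000⌋ = 4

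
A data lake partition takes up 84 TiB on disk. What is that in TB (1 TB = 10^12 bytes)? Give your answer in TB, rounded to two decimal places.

84 TiB × 1,099,511,627,776 bytes/TiB = 92,358,976,733,184 bytes
1 TB = 10^12 bytes = 1,000,000,000,000 bytes
92,358,976,733,184 / 1,000,000,000,000 = 92.36 TB

92.36 TB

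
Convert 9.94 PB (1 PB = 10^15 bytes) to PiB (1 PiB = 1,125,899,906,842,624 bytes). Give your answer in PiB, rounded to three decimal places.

8.828 PiB

9.94 PB = 9.94 × 10^15 bytes = 9,940,000,000,000,000 bytes
1 PiB = 2^50 bytes = 1,125,899,906,842,624 bytes
9,940,000,000,000,000 / 1,125,899,906,842,624 = 8.828 PiB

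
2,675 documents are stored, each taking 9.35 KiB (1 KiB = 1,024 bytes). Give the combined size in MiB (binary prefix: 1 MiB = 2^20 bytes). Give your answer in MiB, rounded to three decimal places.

24.425 MiB

Total = 2,675 × 9.35 KiB = 25011.25 KiB
= 25011.25 × 1,024 bytes = 25,611,520 bytes
1 MiB = 1,048,576 bytes
25,611,520 / 1,048,576 = 24.425 MiB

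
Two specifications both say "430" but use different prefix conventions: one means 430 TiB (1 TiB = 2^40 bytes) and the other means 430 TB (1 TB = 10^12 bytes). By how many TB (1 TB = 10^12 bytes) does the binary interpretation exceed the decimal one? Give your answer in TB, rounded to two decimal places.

430 TiB = 430 × 1,099,511,627,776 = 472,789,999,943,680 bytes
430 TB = 430 × 1,000,000,000,000 = 430,000,000,000,000 bytes
difference = 42,789,999,943,680 bytes
42,789,999,943,680 / 1,000,000,000,000 = 42.79 TB

42.79 TB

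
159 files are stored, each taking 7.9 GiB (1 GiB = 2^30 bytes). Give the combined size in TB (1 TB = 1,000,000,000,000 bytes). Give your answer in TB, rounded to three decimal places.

1.349 TB

Total = 159 × 7.9 GiB = 1256.1 GiB
= 1256.1 × 1,073,741,824 bytes = 1,348,727,105,126.4 bytes
1 TB = 1,000,000,000,000 bytes
1,348,727,105,126.4 / 1,000,000,000,000 = 1.349 TB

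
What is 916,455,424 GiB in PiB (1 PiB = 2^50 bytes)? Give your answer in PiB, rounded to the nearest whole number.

874 PiB

916,455,424 GiB = 916,455,424 × 2^30 bytes = 984,036,518,580,453,376 bytes
1 PiB = 2^50 bytes = 1,125,899,906,842,624 bytes
984,036,518,580,453,376 / 1,125,899,906,842,624 = 874 PiB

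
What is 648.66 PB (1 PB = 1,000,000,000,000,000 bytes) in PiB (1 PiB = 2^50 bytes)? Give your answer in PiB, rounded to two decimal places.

576.13 PiB

648.66 PB × 1,000,000,000,000,000 bytes/PB = 648,660,000,000,000,000 bytes
1 PiB = 2^50 bytes = 1,125,899,906,842,624 bytes
648,660,000,000,000,000 / 1,125,899,906,842,624 = 576.13 PiB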